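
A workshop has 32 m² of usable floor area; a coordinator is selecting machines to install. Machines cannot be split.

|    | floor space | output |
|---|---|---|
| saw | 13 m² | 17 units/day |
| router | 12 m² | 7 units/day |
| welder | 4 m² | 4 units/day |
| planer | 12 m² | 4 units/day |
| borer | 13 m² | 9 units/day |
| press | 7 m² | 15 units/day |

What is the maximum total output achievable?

39

Allowing fractional choices, the relaxed optimum would be about 41.5, but machines are indivisible.
saw + router + press: floor space 13 + 12 + 7 = 32 ≤ 32, output 17 + 7 + 15 = 39.
saw + planer + press: floor space 13 + 12 + 7 = 32 ≤ 32, output 17 + 4 + 15 = 36.
saw + welder + press: floor space 13 + 4 + 7 = 24 ≤ 32, output 17 + 4 + 15 = 36.
Best is saw, router, and press with total output 39.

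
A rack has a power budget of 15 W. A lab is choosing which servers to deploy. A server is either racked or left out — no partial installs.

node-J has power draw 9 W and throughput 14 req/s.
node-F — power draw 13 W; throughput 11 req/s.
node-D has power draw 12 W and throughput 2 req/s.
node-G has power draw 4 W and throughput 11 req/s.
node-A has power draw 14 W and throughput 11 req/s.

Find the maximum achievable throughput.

25

This is a 0-1 knapsack instance.
Allowing fractional choices, the relaxed optimum would be about 26.7, but servers are indivisible.
node-J: power draw 9 ≤ 15, throughput 14.
node-G: power draw 4 ≤ 15, throughput 11.
node-J + node-G: power draw 9 + 4 = 13 ≤ 15, throughput 14 + 11 = 25.
Best is node-J and node-G with total throughput 25.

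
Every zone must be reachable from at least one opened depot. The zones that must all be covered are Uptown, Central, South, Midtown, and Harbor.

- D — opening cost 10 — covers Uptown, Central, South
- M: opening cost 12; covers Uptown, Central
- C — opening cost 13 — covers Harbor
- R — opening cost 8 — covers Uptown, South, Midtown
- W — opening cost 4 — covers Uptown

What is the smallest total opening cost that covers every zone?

31

This is an integer covering problem.
Choose D, C, and R: together they cover Uptown, Central, South, Midtown, Harbor — every zone.
Total opening cost: 10 + 13 + 8 = 31.
No cover costs less than 31.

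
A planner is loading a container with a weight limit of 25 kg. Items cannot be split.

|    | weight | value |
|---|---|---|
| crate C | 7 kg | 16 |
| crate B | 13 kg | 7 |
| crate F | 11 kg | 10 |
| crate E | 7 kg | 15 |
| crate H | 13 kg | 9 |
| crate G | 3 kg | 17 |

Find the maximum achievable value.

crate C + crate F + crate G: weight 7 + 11 + 3 = 21 ≤ 25, value 16 + 10 + 17 = 43.
crate C + crate E + crate G: weight 7 + 7 + 3 = 17 ≤ 25, value 16 + 15 + 17 = 48.
crate F + crate E + crate G: weight 11 + 7 + 3 = 21 ≤ 25, value 10 + 15 + 17 = 42.
Best is crate C, crate E, and crate G with total value 48.

48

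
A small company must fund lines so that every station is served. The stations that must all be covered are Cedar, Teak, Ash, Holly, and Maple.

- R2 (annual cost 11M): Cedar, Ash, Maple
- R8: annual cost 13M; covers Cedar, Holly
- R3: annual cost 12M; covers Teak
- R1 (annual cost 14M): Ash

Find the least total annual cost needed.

36

Choose R2, R8, and R3: together they cover Cedar, Teak, Ash, Holly, Maple — every station.
Total annual cost: 11 + 13 + 12 = 36.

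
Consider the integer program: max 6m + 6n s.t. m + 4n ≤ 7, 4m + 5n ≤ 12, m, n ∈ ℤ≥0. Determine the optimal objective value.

18

(m,n)=(3,0): 1·3+4·0=3≤7, 4·3+5·0=12≤12, objective 18.
(m,n)=(2,0): 1·2+4·0=2≤7, 4·2+5·0=8≤12, objective 12.
No feasible integer point exceeds 18.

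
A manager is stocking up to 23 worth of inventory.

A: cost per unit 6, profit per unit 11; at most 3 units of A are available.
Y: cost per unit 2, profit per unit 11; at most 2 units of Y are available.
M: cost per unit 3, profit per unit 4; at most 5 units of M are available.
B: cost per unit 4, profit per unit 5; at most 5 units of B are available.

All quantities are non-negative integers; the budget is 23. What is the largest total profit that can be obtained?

55

Y has the best ratio (11/2); taking only Y gives at most 2×11 = 22 (stopped by the supply cap of 2).
Mixing does better — 3×A and 2×Y: cost 22 ≤ 23, profit 3·11 + 2·11 = 55.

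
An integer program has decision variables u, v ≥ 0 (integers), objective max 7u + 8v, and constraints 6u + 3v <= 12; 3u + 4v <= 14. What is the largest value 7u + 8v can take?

24

(u,v)=(0,3) is feasible, giving 24.
(u,v)=(1,2) is feasible, giving 23.
(u,v)=(0,2) is feasible, giving 16.
No feasible integer point exceeds 24.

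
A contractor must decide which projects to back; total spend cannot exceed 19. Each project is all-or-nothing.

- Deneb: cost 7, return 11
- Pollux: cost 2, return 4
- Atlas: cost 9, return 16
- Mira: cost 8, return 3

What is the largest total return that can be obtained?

31

This is an integer program with binary decision variables.
Allowing fractional choices, the relaxed optimum would be about 31.4, but projects are indivisible.
Deneb + Pollux + Atlas: cost 7 + 2 + 9 = 18 ≤ 19, return 11 + 4 + 16 = 31.
Deneb + Atlas: cost 7 + 9 = 16 ≤ 19, return 11 + 16 = 27.
Best is Deneb, Pollux, and Atlas with total return 31.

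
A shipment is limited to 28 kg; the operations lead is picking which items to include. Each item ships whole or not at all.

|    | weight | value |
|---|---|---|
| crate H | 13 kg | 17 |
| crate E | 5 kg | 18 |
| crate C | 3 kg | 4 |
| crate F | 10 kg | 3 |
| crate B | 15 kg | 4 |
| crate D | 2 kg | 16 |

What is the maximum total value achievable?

Allowing fractional choices, the relaxed optimum would be about 56.5, but items are indivisible.
crate H + crate E + crate C + crate D: weight 13 + 5 + 3 + 2 = 23 ≤ 28, value 17 + 18 + 4 + 16 = 55.
crate E + crate C + crate B + crate D: weight 5 + 3 + 15 + 2 = 25 ≤ 28, value 18 + 4 + 4 + 16 = 42.
crate H + crate E + crate D: weight 13 + 5 + 2 = 20 ≤ 28, value 17 + 18 + 16 = 51.
Best is crate H, crate E, crate C, and crate D with total value 55.

55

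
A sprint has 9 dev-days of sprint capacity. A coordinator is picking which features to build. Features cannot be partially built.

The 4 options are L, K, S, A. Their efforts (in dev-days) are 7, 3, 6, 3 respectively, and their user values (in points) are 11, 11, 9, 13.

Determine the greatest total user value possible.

24

K + A: effort 3 + 3 = 6 ≤ 9, user value 11 + 13 = 24.
S + A: effort 6 + 3 = 9 ≤ 9, user value 9 + 13 = 22.
Best is K and A with total user value 24.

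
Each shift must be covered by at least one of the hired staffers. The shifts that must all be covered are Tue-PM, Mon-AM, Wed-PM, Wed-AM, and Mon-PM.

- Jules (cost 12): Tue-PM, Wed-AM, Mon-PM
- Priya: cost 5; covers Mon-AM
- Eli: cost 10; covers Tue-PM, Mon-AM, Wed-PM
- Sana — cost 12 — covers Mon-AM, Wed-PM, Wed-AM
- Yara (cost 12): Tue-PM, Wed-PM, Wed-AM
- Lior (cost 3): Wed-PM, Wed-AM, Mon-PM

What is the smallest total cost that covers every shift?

13

Choose Eli and Lior: together they cover Tue-PM, Mon-AM, Wed-PM, Wed-AM, Mon-PM — every shift.
Total cost: 10 + 3 = 13.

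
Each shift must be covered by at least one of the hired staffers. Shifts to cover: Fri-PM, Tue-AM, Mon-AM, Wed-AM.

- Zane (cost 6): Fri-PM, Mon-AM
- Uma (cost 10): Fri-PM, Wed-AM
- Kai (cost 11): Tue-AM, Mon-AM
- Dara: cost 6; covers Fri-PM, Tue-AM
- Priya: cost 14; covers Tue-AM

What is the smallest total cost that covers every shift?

21

The greedy cost-per-new-shift heuristic would pick Zane, Dara, and Uma for 22, but a cheaper cover exists.
Choose Uma and Kai: together they cover Fri-PM, Tue-AM, Mon-AM, Wed-AM — every shift.
Total cost: 10 + 11 = 21.
No cover costs less than 21.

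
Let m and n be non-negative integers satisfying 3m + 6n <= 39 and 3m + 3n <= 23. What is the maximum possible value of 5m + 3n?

Relaxing integrality, the LP optimum is 38.33 at (m,n) = (7.67, 0), which is not an integer point.
(m,n)=(7,0): 3·7+6·0=21≤39, 3·7+3·0=21≤23, objective 35.
(m,n)=(6,1): 3·6+6·1=24≤39, 3·6+3·1=21≤23, objective 33.
(m,n)=(6,0): 3·6+6·0=18≤39, 3·6+3·0=18≤23, objective 30.
No feasible integer point exceeds 35.

35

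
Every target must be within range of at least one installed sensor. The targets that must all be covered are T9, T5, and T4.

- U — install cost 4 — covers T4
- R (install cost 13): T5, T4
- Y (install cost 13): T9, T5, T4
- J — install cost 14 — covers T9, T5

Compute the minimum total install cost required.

This is an integer covering problem.
The greedy cost-per-new-target heuristic would pick U and Y for 17, but a cheaper cover exists.
Y alone covers T9, T5, T4 — every target.
Total install cost: 13.
No cover costs less than 13.

13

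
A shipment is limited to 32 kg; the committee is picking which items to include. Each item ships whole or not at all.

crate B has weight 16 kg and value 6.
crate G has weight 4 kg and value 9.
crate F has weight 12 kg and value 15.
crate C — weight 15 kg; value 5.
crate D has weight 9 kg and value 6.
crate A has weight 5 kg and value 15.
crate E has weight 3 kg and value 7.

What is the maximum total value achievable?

46

This is an integer program with binary decision variables.
Allowing fractional choices, the relaxed optimum would be about 51.3, but items are indivisible.
crate G + crate F + crate A + crate E: weight 4 + 12 + 5 + 3 = 24 ≤ 32, value 9 + 15 + 15 + 7 = 46.
crate G + crate F + crate D + crate A: weight 4 + 12 + 9 + 5 = 30 ≤ 32, value 9 + 15 + 6 + 15 = 45.
Best is crate G, crate F, crate A, and crate E with total value 46.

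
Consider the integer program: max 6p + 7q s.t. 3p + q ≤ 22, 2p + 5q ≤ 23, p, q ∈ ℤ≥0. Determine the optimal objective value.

Relaxing integrality, the LP optimum is 53.62 at (p,q) = (6.69, 1.92), which is not an integer point.
(p,q)=(6,2): 3·6+1·2=20≤22, 2·6+5·2=22≤23, objective 50.
(p,q)=(7,1): 3·7+1·1=22≤22, 2·7+5·1=19≤23, objective 49.
The best lattice point is (6,2), giving 50.

50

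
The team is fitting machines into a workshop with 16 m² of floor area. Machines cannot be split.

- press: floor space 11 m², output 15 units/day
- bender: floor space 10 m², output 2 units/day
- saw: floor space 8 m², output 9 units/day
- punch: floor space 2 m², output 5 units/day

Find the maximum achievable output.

saw + punch: floor space 8 + 2 = 10 ≤ 16, output 9 + 5 = 14.
press: floor space 11 ≤ 16, output 15.
press + punch: floor space 11 + 2 = 13 ≤ 16, output 15 + 5 = 20.
Best is press and punch with total output 20.

20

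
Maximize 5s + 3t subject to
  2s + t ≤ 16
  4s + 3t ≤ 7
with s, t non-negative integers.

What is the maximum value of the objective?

8

Relaxing integrality, the LP optimum is 8.75 at (s,t) = (1.75, 0), which is not an integer point.
(s,t)=(1,1) is feasible, giving 8.
(s,t)=(0,2) is feasible, giving 6.
(s,t)=(1,0) is feasible, giving 5.
The best lattice point is (1,1), giving 8.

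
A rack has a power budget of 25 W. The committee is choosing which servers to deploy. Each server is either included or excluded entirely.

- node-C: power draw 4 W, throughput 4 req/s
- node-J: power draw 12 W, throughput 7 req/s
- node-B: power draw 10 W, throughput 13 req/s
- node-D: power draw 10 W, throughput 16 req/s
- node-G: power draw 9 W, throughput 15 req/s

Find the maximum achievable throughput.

35

Treat it as a binary knapsack problem.
node-C + node-D + node-G: power draw 4 + 10 + 9 = 23 ≤ 25, throughput 4 + 16 + 15 = 35.
node-C + node-B + node-G: power draw 4 + 10 + 9 = 23 ≤ 25, throughput 4 + 13 + 15 = 32.
node-C + node-B + node-D: power draw 4 + 10 + 10 = 24 ≤ 25, throughput 4 + 13 + 16 = 33.
Best is node-C, node-D, and node-G with total throughput 35.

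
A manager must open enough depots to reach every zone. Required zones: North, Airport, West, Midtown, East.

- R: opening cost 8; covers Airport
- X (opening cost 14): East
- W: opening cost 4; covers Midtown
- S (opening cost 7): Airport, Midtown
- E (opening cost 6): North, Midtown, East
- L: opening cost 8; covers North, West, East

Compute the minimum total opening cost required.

15

This is a weighted set-cover instance.
Choose S and L: together they cover North, Airport, West, Midtown, East — every zone.
Total opening cost: 7 + 8 = 15.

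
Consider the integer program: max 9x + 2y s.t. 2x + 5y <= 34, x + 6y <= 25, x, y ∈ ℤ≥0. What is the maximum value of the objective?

153

(x,y)=(17,0): 2·17+5·0=34≤34, 1·17+6·0=17≤25, objective 153.
(x,y)=(16,0): 2·16+5·0=32≤34, 1·16+6·0=16≤25, objective 144.
No feasible integer point exceeds 153.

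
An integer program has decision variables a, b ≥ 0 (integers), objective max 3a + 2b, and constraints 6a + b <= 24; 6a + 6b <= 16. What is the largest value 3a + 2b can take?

(a,b)=(2,0): 6·2+1·0=12≤24, 6·2+6·0=12≤16, objective 6.
(a,b)=(1,1): 6·1+1·1=7≤24, 6·1+6·1=12≤16, objective 5.
The best lattice point is (2,0), giving 6.

6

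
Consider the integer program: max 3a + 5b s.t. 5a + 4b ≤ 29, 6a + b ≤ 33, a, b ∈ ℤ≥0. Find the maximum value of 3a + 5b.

(a,b)=(0,7): 5·0+4·7=28≤29, 6·0+1·7=7≤33, objective 35.
(a,b)=(1,6): 5·1+4·6=29≤29, 6·1+1·6=12≤33, objective 33.
No feasible integer point exceeds 35.

35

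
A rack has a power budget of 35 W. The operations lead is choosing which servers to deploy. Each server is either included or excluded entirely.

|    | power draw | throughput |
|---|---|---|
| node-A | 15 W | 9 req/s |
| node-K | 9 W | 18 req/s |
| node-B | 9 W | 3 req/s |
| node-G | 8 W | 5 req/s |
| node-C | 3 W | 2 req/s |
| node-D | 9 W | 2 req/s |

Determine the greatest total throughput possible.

node-A + node-K + node-G: power draw 15 + 9 + 8 = 32 ≤ 35, throughput 9 + 18 + 5 = 32.
node-A + node-K + node-G + node-C: power draw 15 + 9 + 8 + 3 = 35 ≤ 35, throughput 9 + 18 + 5 + 2 = 34.
Best is node-A, node-K, node-G, and node-C with total throughput 34.

34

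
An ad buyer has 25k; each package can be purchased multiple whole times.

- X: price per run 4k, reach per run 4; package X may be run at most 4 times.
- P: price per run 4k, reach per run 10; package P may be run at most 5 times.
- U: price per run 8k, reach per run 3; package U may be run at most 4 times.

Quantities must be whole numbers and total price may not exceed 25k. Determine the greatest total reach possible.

54

Take 1×X and 5×P: price 24 ≤ 25, reach 1·4 + 5·10 = 54.
P has the best ratio (10/4) and is taken to its limit of 5; remaining capacity is filled optimally with the others.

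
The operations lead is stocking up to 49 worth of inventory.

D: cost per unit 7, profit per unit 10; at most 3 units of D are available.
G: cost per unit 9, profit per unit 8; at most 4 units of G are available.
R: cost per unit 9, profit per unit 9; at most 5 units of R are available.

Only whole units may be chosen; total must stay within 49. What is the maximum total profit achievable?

57

3×D, 1×G, and 2×R: cost 48 ≤ 49, profit 3·10 + 1·8 + 2·9 = 56.
3×D and 3×R: cost 48 ≤ 49, profit 3·10 + 3·9 = 57.
Best is 57.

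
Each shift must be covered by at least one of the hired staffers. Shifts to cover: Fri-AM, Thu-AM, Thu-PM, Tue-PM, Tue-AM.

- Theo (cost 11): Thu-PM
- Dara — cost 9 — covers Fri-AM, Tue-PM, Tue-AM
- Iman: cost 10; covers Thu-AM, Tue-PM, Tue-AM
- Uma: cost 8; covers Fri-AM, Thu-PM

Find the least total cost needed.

The greedy cost-per-new-shift heuristic would pick Dara, Uma, and Iman for 27, but a cheaper cover exists.
Choose Iman and Uma: together they cover Fri-AM, Thu-AM, Thu-PM, Tue-PM, Tue-AM — every shift.
Total cost: 10 + 8 = 18.
No cover costs less than 18.

18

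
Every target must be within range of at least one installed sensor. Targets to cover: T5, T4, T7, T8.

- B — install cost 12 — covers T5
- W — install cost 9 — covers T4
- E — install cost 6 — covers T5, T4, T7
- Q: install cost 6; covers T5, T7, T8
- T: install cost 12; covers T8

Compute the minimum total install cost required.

Choose E and Q: together they cover T5, T4, T7, T8 — every target.
Total install cost: 6 + 6 = 12.

12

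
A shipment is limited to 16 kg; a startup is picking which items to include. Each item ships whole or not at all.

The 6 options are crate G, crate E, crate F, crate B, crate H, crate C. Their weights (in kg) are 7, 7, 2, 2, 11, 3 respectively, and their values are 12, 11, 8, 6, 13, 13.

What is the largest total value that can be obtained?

This is a 0-1 knapsack instance.
Take crate G, crate F, crate B, and crate C: weight 7 + 2 + 2 + 3 = 14 ≤ 16, value 12 + 8 + 6 + 13 = 39.
No other feasible combination does better.

39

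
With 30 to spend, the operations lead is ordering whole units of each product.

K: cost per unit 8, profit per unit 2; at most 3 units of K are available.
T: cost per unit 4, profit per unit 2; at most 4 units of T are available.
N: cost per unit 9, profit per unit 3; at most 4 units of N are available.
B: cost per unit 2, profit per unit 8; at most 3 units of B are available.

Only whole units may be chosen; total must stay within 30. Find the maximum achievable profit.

3×T, 1×N, and 3×B: cost 27 ≤ 30, profit 3·2 + 1·3 + 3·8 = 33.
1×K, 4×T, and 3×B: cost 30 ≤ 30, profit 1·2 + 4·2 + 3·8 = 34.
Best is 34.

34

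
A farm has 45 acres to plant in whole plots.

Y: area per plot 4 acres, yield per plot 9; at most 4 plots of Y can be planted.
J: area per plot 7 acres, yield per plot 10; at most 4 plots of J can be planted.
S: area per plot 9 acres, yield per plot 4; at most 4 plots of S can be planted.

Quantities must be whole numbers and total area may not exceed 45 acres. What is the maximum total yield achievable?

76

Y has the best ratio (9/4); taking only Y gives at most 4×9 = 36 (stopped by the supply cap of 4).
Mixing does better — 4×Y and 4×J: area 44 ≤ 45, yield 4·9 + 4·10 = 76.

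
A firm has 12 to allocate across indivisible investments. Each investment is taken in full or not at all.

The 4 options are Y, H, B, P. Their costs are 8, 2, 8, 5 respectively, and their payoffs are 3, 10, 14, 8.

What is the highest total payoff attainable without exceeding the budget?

24

This is a 0-1 knapsack instance.
Allowing fractional choices, the relaxed optimum would be about 27.2, but investments are indivisible.
H + B: cost 2 + 8 = 10 ≤ 12, payoff 10 + 14 = 24.
H + P: cost 2 + 5 = 7 ≤ 12, payoff 10 + 8 = 18.
Best is H and B with total payoff 24.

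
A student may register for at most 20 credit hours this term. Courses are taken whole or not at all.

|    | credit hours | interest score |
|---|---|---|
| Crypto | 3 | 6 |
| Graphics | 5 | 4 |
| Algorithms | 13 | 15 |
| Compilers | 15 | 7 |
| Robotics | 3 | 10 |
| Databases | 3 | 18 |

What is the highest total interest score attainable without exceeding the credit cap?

43

Take Algorithms, Robotics, and Databases: credit hours 13 + 3 + 3 = 19 ≤ 20, interest score 15 + 10 + 18 = 43.
No other feasible combination does better.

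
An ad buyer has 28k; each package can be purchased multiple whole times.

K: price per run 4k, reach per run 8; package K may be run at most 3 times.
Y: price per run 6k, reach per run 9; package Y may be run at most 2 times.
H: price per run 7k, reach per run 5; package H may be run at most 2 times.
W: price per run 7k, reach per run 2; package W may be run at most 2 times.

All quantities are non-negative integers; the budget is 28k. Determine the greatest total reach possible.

K has the best ratio (8/4); taking only K gives at most 3×8 = 24 (stopped by the supply cap of 3).
Mixing does better — 3×K and 2×Y: price 24 ≤ 28, reach 3·8 + 2·9 = 42.

42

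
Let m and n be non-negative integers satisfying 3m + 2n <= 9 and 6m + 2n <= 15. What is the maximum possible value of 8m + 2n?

Relaxing integrality, the LP optimum is 20.00 at (m,n) = (2.5, 0), which is not an integer point.
(m,n)=(2,1): 3·2+2·1=8≤9, 6·2+2·1=14≤15, objective 18.
(m,n)=(2,0): 3·2+2·0=6≤9, 6·2+2·0=12≤15, objective 16.
(m,n)=(1,2): 3·1+2·2=7≤9, 6·1+2·2=10≤15, objective 12.
The best lattice point is (2,1), giving 18.

18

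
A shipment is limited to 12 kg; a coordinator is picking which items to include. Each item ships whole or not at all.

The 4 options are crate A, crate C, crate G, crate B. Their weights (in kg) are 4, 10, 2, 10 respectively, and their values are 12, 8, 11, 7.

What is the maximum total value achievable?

23

Allowing fractional choices, the relaxed optimum would be about 27.8, but items are indivisible.
crate A + crate G: weight 4 + 2 = 6 ≤ 12, value 12 + 11 = 23.
crate C + crate G: weight 10 + 2 = 12 ≤ 12, value 8 + 11 = 19.
Best is crate A and crate G with total value 23.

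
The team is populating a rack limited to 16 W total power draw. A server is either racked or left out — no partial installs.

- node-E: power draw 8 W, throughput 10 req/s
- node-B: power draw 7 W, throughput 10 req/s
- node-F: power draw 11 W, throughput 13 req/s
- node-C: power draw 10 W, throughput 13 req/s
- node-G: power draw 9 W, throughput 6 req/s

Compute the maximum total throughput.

This is an integer program with binary decision variables.
Allowing fractional choices, the relaxed optimum would be about 21.7, but servers are indivisible.
node-C: power draw 10 ≤ 16, throughput 13.
node-E + node-B: power draw 8 + 7 = 15 ≤ 16, throughput 10 + 10 = 20.
node-B + node-G: power draw 7 + 9 = 16 ≤ 16, throughput 10 + 6 = 16.
Best is node-E and node-B with total throughput 20.

20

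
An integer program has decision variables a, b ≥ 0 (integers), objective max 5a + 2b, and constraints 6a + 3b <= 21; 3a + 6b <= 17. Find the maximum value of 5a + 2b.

17

(a,b)=(3,1): 6·3+3·1=21≤21, 3·3+6·1=15≤17, objective 17.
(a,b)=(3,0): 6·3+3·0=18≤21, 3·3+6·0=9≤17, objective 15.
(a,b)=(2,1): 6·2+3·1=15≤21, 3·2+6·1=12≤17, objective 12.
Maximum is 17 at (a,b)=(3,1).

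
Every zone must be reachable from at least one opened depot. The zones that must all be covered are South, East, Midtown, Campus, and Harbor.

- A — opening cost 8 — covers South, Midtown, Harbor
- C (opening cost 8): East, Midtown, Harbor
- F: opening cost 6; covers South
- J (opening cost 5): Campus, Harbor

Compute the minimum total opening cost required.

19

This is an integer covering problem.
The greedy cost-per-new-zone heuristic would pick J, A, and C for 21, but a cheaper cover exists.
Choose C, F, and J: together they cover South, East, Midtown, Campus, Harbor — every zone.
Total opening cost: 8 + 6 + 5 = 19.
No cover costs less than 19.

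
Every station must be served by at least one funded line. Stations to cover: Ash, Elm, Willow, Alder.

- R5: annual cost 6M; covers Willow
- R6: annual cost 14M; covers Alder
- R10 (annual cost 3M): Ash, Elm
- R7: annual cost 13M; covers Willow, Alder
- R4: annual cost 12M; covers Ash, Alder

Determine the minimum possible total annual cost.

The greedy cost-per-new-station heuristic would pick R10, R5, and R4 for 21, but a cheaper cover exists.
Choose R10 and R7: together they cover Ash, Elm, Willow, Alder — every station.
Total annual cost: 3 + 13 = 16.
No cover costs less than 16.

16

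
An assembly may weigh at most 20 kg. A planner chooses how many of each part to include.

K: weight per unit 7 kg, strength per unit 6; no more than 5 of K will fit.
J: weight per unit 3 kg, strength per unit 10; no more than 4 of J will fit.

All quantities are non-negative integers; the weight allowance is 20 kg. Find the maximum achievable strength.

46

4×J: weight 12 ≤ 20, strength 4·10 = 40.
1×K and 4×J: weight 19 ≤ 20, strength 1·6 + 4·10 = 46.
Best is 46.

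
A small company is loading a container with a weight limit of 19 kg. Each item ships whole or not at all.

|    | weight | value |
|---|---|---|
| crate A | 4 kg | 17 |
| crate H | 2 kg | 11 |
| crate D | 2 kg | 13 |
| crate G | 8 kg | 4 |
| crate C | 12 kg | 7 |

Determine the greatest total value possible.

Allowing fractional choices, the relaxed optimum would be about 47.4, but items are indivisible.
crate A + crate H + crate D + crate G: weight 4 + 2 + 2 + 8 = 16 ≤ 19, value 17 + 11 + 13 + 4 = 45.
crate A + crate D + crate C: weight 4 + 2 + 12 = 18 ≤ 19, value 17 + 13 + 7 = 37.
crate A + crate H + crate D: weight 4 + 2 + 2 = 8 ≤ 19, value 17 + 11 + 13 = 41.
Best is crate A, crate H, crate D, and crate G with total value 45.

45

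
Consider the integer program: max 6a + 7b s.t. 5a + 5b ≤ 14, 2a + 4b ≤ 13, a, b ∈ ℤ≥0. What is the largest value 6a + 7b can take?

(a,b)=(0,2) is feasible, giving 14.
(a,b)=(1,1) is feasible, giving 13.
Maximum is 14 at (a,b)=(0,2).

14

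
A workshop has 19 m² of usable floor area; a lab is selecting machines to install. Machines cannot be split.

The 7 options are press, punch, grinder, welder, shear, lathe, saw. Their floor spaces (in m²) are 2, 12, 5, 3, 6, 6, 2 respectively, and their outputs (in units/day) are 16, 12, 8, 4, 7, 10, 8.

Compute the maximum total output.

This is an integer program with binary decision variables.
Allowing fractional choices, the relaxed optimum would be about 47.2, but machines are indivisible.
press + welder + shear + lathe + saw: floor space 2 + 3 + 6 + 6 + 2 = 19 ≤ 19, output 16 + 4 + 7 + 10 + 8 = 45.
press + grinder + welder + shear + saw: floor space 2 + 5 + 3 + 6 + 2 = 18 ≤ 19, output 16 + 8 + 4 + 7 + 8 = 43.
press + grinder + welder + lathe + saw: floor space 2 + 5 + 3 + 6 + 2 = 18 ≤ 19, output 16 + 8 + 4 + 10 + 8 = 46.
Best is press, grinder, welder, lathe, and saw with total output 46.

46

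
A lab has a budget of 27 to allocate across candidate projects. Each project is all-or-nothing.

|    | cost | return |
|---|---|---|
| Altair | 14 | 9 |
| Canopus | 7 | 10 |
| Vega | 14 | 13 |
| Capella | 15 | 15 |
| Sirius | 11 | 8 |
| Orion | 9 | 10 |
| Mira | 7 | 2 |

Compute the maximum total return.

Canopus + Capella: cost 7 + 15 = 22 ≤ 27, return 10 + 15 = 25.
Canopus + Sirius + Orion: cost 7 + 11 + 9 = 27 ≤ 27, return 10 + 8 + 10 = 28.
Capella + Orion: cost 15 + 9 = 24 ≤ 27, return 15 + 10 = 25.
Best is Canopus, Sirius, and Orion with total return 28.

28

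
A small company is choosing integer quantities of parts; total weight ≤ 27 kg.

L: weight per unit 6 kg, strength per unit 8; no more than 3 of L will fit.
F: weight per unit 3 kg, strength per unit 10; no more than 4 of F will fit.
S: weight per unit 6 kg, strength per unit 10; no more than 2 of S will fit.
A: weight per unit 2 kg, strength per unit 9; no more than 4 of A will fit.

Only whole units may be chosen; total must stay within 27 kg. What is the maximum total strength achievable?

Take 4×F, 1×S, and 4×A: weight 26 ≤ 27, strength 4·10 + 1·10 + 4·9 = 86.
A has the best ratio (9/2) and is taken to its limit of 4; remaining capacity is filled optimally with the others.

86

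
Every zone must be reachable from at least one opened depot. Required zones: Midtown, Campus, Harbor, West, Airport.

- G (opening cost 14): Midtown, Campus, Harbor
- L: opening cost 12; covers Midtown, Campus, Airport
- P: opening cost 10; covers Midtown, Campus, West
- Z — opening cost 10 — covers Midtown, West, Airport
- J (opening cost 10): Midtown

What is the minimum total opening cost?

The greedy cost-per-new-zone heuristic would pick P, Z, and G for 34, but a cheaper cover exists.
Choose G and Z: together they cover Midtown, Campus, Harbor, West, Airport — every zone.
Total opening cost: 14 + 10 = 24.
No cover costs less than 24.

24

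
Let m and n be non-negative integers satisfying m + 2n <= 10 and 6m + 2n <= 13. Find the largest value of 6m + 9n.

Relaxing integrality, the LP optimum is 45.90 at (m,n) = (0.6, 4.7), which is not an integer point.
(m,n)=(0,5): 1·0+2·5=10≤10, 6·0+2·5=10≤13, objective 45.
(m,n)=(0,4): 1·0+2·4=8≤10, 6·0+2·4=8≤13, objective 36.
(m,n)=(1,3): 1·1+2·3=7≤10, 6·1+2·3=12≤13, objective 33.
The best lattice point is (0,5), giving 45.

45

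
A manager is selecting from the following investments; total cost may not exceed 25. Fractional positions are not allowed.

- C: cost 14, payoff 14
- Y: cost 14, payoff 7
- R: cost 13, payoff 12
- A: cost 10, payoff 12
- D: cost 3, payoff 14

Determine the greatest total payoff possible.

28

Treat it as a binary knapsack problem.
Allowing fractional choices, the relaxed optimum would be about 38.0, but investments are indivisible.
A + D: cost 10 + 3 = 13 ≤ 25, payoff 12 + 14 = 26.
C + D: cost 14 + 3 = 17 ≤ 25, payoff 14 + 14 = 28.
Best is C and D with total payoff 28.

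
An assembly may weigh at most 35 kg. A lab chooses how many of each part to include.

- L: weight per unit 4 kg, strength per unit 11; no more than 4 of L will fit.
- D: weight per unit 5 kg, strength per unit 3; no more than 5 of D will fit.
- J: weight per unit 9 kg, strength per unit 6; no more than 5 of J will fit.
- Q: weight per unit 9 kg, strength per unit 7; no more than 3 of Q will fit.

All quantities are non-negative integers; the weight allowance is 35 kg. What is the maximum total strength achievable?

This is a bounded integer knapsack.
4×L, 1×J, and 1×Q: weight 34 ≤ 35, strength 4·11 + 1·6 + 1·7 = 57.
4×L and 2×Q: weight 34 ≤ 35, strength 4·11 + 2·7 = 58.
Best is 58.

58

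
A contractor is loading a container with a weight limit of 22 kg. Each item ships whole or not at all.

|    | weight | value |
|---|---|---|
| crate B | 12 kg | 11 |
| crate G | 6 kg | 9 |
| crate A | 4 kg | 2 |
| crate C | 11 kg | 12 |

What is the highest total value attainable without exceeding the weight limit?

23

Allowing fractional choices, the relaxed optimum would be about 25.6, but items are indivisible.
crate G + crate C: weight 6 + 11 = 17 ≤ 22, value 9 + 12 = 21.
crate B + crate G + crate A: weight 12 + 6 + 4 = 22 ≤ 22, value 11 + 9 + 2 = 22.
crate G + crate A + crate C: weight 6 + 4 + 11 = 21 ≤ 22, value 9 + 2 + 12 = 23.
Best is crate G, crate A, and crate C with total value 23.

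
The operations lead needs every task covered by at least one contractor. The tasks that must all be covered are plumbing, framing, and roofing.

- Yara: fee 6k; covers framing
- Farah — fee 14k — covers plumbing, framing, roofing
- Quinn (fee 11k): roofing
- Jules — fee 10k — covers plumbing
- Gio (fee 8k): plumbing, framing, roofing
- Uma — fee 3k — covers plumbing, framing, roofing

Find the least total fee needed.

Uma alone covers plumbing, framing, roofing — every task.
Total fee: 3.
No cover costs less than 3.

3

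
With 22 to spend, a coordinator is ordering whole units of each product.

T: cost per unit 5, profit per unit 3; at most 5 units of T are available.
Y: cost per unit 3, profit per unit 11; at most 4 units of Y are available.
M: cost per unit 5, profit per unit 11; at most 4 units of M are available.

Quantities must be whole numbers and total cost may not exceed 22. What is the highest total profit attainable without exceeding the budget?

This is a bounded integer knapsack.
4×Y and 2×M: cost 22 ≤ 22, profit 4·11 + 2·11 = 66.
1×T, 4×Y, and 1×M: cost 22 ≤ 22, profit 1·3 + 4·11 + 1·11 = 58.
Best is 66.

66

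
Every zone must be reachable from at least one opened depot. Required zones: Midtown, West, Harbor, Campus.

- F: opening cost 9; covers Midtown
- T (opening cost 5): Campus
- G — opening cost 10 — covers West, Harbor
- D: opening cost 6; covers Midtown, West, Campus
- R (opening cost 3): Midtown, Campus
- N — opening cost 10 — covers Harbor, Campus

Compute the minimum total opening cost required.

13

This is an integer covering problem.
Choose G and R: together they cover Midtown, West, Harbor, Campus — every zone.
Total opening cost: 10 + 3 = 13.
No cover costs less than 13.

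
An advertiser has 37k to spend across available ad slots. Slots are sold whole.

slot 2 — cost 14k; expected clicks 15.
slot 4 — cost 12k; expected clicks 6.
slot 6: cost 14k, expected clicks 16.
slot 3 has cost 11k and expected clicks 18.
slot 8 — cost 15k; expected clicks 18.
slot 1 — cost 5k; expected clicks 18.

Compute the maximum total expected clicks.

This is a 0-1 knapsack instance.
Take slot 3, slot 8, and slot 1: cost 11 + 15 + 5 = 31 ≤ 37, expected clicks 18 + 18 + 18 = 54.
No other feasible combination does better.

54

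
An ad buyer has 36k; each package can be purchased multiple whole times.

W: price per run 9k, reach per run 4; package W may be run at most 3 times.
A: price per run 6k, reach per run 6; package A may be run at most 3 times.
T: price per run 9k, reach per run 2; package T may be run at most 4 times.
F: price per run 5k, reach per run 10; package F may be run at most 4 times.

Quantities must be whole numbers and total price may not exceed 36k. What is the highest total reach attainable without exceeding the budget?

1×W, 1×A, and 4×F: price 35 ≤ 36, reach 1·4 + 1·6 + 4·10 = 50.
2×A and 4×F: price 32 ≤ 36, reach 2·6 + 4·10 = 52.
Best is 52.

52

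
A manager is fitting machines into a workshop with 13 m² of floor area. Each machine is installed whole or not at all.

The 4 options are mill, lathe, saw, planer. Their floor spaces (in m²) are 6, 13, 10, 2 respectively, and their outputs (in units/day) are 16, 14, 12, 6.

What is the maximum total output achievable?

22

This is an integer program with binary decision variables.
Allowing fractional choices, the relaxed optimum would be about 28.0, but machines are indivisible.
saw + planer: floor space 10 + 2 = 12 ≤ 13, output 12 + 6 = 18.
mill: floor space 6 ≤ 13, output 16.
mill + planer: floor space 6 + 2 = 8 ≤ 13, output 16 + 6 = 22.
Best is mill and planer with total output 22.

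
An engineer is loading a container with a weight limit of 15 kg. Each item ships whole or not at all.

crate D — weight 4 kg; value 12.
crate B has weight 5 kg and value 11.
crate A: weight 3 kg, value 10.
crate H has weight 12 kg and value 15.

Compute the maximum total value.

33

crate A + crate H: weight 3 + 12 = 15 ≤ 15, value 10 + 15 = 25.
crate D + crate B + crate A: weight 4 + 5 + 3 = 12 ≤ 15, value 12 + 11 + 10 = 33.
Best is crate D, crate B, and crate A with total value 33.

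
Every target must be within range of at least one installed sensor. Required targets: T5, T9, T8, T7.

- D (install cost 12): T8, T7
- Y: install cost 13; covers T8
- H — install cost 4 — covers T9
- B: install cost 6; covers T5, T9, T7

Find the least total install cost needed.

18

This is an integer covering problem.
Choose D and B: together they cover T5, T9, T8, T7 — every target.
Total install cost: 12 + 6 = 18.
No cover costs less than 18.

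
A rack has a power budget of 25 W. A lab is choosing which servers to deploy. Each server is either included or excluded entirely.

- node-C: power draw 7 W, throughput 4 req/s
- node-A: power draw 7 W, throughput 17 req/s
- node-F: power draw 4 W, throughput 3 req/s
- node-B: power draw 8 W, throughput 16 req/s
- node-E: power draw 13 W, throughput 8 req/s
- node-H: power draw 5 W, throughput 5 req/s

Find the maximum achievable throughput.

node-A + node-B + node-H: power draw 7 + 8 + 5 = 20 ≤ 25, throughput 17 + 16 + 5 = 38.
node-C + node-A + node-B: power draw 7 + 7 + 8 = 22 ≤ 25, throughput 4 + 17 + 16 = 37.
node-A + node-F + node-B + node-H: power draw 7 + 4 + 8 + 5 = 24 ≤ 25, throughput 17 + 3 + 16 + 5 = 41.
Best is node-A, node-F, node-B, and node-H with total throughput 41.

41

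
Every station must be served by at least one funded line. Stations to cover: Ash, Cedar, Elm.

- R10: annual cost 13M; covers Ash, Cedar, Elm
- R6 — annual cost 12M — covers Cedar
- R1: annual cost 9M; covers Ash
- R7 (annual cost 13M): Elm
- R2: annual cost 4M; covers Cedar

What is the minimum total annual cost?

The greedy cost-per-new-station heuristic would pick R2 and R10 for 17, but a cheaper cover exists.
R10 alone covers Ash, Cedar, Elm — every station.
Total annual cost: 13.
No cover costs less than 13.

13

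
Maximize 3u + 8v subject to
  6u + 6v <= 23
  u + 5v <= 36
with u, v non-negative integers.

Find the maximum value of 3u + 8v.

24

Relaxing integrality, the LP optimum is 30.67 at (u,v) = (0, 3.83), which is not an integer point.
(u,v)=(0,3): 6·0+6·3=18≤23, 1·0+5·3=15≤36, objective 24.
(u,v)=(1,2): 6·1+6·2=18≤23, 1·1+5·2=11≤36, objective 19.
(u,v)=(0,2): 6·0+6·2=12≤23, 1·0+5·2=10≤36, objective 16.
No feasible integer point exceeds 24.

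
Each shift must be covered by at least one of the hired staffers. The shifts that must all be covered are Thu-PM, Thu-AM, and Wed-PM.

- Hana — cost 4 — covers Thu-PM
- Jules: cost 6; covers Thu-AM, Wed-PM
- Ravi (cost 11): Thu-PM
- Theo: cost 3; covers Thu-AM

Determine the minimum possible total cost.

This is an integer covering problem.
Choose Hana and Jules: together they cover Thu-PM, Thu-AM, Wed-PM — every shift.
Total cost: 4 + 6 = 10.

10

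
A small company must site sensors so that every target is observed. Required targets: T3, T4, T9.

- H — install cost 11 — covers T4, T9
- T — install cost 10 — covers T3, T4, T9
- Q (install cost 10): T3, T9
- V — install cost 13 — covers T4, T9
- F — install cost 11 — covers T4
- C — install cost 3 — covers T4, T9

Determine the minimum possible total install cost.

This is a weighted set-cover instance.
T alone covers T3, T4, T9 — every target.
Total install cost: 10.

10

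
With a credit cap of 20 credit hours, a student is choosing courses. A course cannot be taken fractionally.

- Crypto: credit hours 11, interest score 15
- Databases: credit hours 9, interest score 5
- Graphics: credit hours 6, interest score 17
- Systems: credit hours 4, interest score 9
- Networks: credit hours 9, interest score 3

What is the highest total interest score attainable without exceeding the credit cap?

Treat it as a binary knapsack problem.
Databases + Graphics + Systems: credit hours 9 + 6 + 4 = 19 ≤ 20, interest score 5 + 17 + 9 = 31.
Graphics + Systems + Networks: credit hours 6 + 4 + 9 = 19 ≤ 20, interest score 17 + 9 + 3 = 29.
Crypto + Graphics: credit hours 11 + 6 = 17 ≤ 20, interest score 15 + 17 = 32.
Best is Crypto and Graphics with total interest score 32.

32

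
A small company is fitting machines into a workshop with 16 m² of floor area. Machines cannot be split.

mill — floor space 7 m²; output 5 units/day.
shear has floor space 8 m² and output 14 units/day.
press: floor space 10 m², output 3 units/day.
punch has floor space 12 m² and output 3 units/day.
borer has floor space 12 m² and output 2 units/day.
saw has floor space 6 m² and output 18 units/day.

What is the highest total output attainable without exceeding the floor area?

Allowing fractional choices, the relaxed optimum would be about 33.4, but machines are indivisible.
shear + saw: floor space 8 + 6 = 14 ≤ 16, output 14 + 18 = 32.
mill + saw: floor space 7 + 6 = 13 ≤ 16, output 5 + 18 = 23.
press + saw: floor space 10 + 6 = 16 ≤ 16, output 3 + 18 = 21.
Best is shear and saw with total output 32.

32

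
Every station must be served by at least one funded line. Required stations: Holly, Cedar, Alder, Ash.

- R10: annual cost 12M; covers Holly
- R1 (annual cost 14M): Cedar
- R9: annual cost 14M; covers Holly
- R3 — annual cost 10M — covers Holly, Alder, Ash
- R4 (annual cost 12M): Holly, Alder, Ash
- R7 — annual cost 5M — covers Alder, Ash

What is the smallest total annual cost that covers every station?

24

The greedy cost-per-new-station heuristic would pick R7, R3, and R1 for 29, but a cheaper cover exists.
Choose R1 and R3: together they cover Holly, Cedar, Alder, Ash — every station.
Total annual cost: 14 + 10 = 24.
No cover costs less than 24.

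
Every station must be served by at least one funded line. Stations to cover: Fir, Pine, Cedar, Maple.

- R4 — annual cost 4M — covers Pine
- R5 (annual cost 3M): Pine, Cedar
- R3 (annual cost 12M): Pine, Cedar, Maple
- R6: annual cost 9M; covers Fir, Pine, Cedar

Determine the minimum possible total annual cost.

21

The greedy cost-per-new-station heuristic would pick R5, R6, and R3 for 24, but a cheaper cover exists.
Choose R3 and R6: together they cover Fir, Pine, Cedar, Maple — every station.
Total annual cost: 12 + 9 = 21.
No cover costs less than 21.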